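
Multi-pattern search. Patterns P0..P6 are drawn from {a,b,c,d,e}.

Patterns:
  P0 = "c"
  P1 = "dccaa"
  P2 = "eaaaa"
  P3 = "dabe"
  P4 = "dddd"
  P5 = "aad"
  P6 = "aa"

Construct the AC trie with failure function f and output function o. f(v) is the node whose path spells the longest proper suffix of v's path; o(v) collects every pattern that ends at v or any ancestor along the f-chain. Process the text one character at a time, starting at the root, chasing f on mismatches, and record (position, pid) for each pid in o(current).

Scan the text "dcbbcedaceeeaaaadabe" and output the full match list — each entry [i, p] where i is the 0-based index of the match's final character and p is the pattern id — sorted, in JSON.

Build:
Trie (insert patterns):
  0='ε' goto a→18 c→1 d→2 e→7
  1='c' goto ·  ←P0
  2='d' goto a→12 c→3 d→15
  3='dc' goto c→4
  4='dcc' goto a→5
  5='dcca' goto a→6
  6='dccaa' goto ·  ←P1
  7='e' goto a→8
  8='ea' goto a→9
  9='eaa' goto a→10
  10='eaaa' goto a→11
  11='eaaaa' goto ·  ←P2
  12='da' goto b→13
  13='dab' goto e→14
  14='dabe' goto ·  ←P3
  15='dd' goto d→16
  16='ddd' goto d→17
  17='dddd' goto ·  ←P4
  18='a' goto a→19
  19='aa' goto d→20  ←P6
  20='aad' goto ·  ←P5

Failure links (BFS by depth):
  n1('c'): parent n0 fail=0; on 'c' 0 → fail=0;  out {0}∪∅={0}
  n2('d'): parent n0 fail=0; on 'd' 0 → fail=0;  out ∅∪∅=∅
  n7('e'): parent n0 fail=0; on 'e' 0 → fail=0;  out ∅∪∅=∅
  n18('a'): parent n0 fail=0; on 'a' 0 → fail=0;  out ∅∪∅=∅
  n3('dc'): parent n2 fail=0; on 'c' 0 → fail=1;  out ∅∪{0}={0}
  n8('ea'): parent n7 fail=0; on 'a' 0 → fail=18;  out ∅∪∅=∅
  n12('da'): parent n2 fail=0; on 'a' 0 → fail=18;  out ∅∪∅=∅
  n15('dd'): parent n2 fail=0; on 'd' 0 → fail=2;  out ∅∪∅=∅
  n19('aa'): parent n18 fail=0; on 'a' 0 → fail=18;  out {6}∪∅={6}
  n4('dcc'): parent n3 fail=1; on 'c' 1→0 → fail=1;  out ∅∪{0}={0}
  n9('eaa'): parent n8 fail=18; on 'a' 18 → fail=19;  out ∅∪{6}={6}
  n13('dab'): parent n12 fail=18; on 'b' 18→0 → fail=0;  out ∅∪∅=∅
  n16('ddd'): parent n15 fail=2; on 'd' 2 → fail=15;  out ∅∪∅=∅
  n20('aad'): parent n19 fail=18; on 'd' 18→0 → fail=2;  out {5}∪∅={5}
  n5('dcca'): parent n4 fail=1; on 'a' 1→0 → fail=18;  out ∅∪∅=∅
  n10('eaaa'): parent n9 fail=19; on 'a' 19→18 → fail=19;  out ∅∪{6}={6}
  n14('dabe'): parent n13 fail=0; on 'e' 0 → fail=7;  out {3}∪∅={3}
  n17('dddd'): parent n16 fail=15; on 'd' 15 → fail=16;  out {4}∪∅={4}
  n6('dccaa'): parent n5 fail=18; on 'a' 18 → fail=19;  out {1}∪{6}={1,6}
  n11('eaaaa'): parent n10 fail=19; on 'a' 19→18 → fail=19;  out {2}∪{6}={2,6}

Text stream:
[0] read 'd'  n0⇒n2
[1] read 'c'  n2⇒n3  emit P0@[1:1]
[2] read 'b'  n3⇒n0 (via fail)
[3] read 'b'  n0⇒n0
[4] read 'c'  n0⇒n1  emit P0@[4:4]
[5] read 'e'  n1⇒n7 (via fail)
[6] read 'd'  n7⇒n2 (via fail)
[7] read 'a'  n2⇒n12
[8] read 'c'  n12⇒n1 (via fail)  emit P0@[8:8]
[9] read 'e'  n1⇒n7 (via fail)
[10] read 'e'  n7⇒n7 (via fail)
[11] read 'e'  n7⇒n7 (via fail)
[12] read 'a'  n7⇒n8
[13] read 'a'  n8⇒n9  emit P6@[12:13]
[14] read 'a'  n9⇒n10  emit P6@[13:14]
[15] read 'a'  n10⇒n11  emit P2@[11:15],P6@[14:15]
[16] read 'd'  n11⇒n20 (via fail)  emit P5@[14:16]
[17] read 'a'  n20⇒n12 (via fail)
[18] read 'b'  n12⇒n13
[19] read 'e'  n13⇒n14  emit P3@[16:19]

Result: [[1,0],[4,0],[8,0],[13,6],[14,6],[15,2],[15,6],[16,5],[19,3]]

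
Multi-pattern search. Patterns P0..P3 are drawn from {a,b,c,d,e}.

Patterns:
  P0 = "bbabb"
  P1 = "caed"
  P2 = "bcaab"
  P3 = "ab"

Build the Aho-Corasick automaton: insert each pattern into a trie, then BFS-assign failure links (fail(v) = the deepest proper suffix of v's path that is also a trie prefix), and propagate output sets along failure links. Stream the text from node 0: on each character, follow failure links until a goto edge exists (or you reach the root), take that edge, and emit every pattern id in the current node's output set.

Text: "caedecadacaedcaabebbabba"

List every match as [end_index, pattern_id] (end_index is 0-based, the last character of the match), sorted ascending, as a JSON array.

Build automaton:
Trie (insert patterns):
  0='ε' goto a→14 b→1 c→6
  1='b' goto b→2 c→10
  2='bb' goto a→3
  3='bba' goto b→4
  4='bbab' goto b→5
  5='bbabb' goto ·  ←P0
  6='c' goto a→7
  7='ca' goto e→8
  8='cae' goto d→9
  9='caed' goto ·  ←P1
  10='bc' goto a→11
  11='bca' goto a→12
  12='bcaa' goto b→13
  13='bcaab' goto ·  ←P2
  14='a' goto b→15
  15='ab' goto ·  ←P3

Failure links (BFS by depth):
  n1('b'): parent n0 fail=0; on 'b' 0 → fail=0;  out ∅∪∅=∅
  n6('c'): parent n0 fail=0; on 'c' 0 → fail=0;  out ∅∪∅=∅
  n14('a'): parent n0 fail=0; on 'a' 0 → fail=0;  out ∅∪∅=∅
  n2('bb'): parent n1 fail=0; on 'b' 0 → fail=1;  out ∅∪∅=∅
  n7('ca'): parent n6 fail=0; on 'a' 0 → fail=14;  out ∅∪∅=∅
  n10('bc'): parent n1 fail=0; on 'c' 0 → fail=6;  out ∅∪∅=∅
  n15('ab'): parent n14 fail=0; on 'b' 0 → fail=1;  out {3}∪∅={3}
  n3('bba'): parent n2 fail=1; on 'a' 1→0 → fail=14;  out ∅∪∅=∅
  n8('cae'): parent n7 fail=14; on 'e' 14→0 → fail=0;  out ∅∪∅=∅
  n11('bca'): parent n10 fail=6; on 'a' 6 → fail=7;  out ∅∪∅=∅
  n4('bbab'): parent n3 fail=14; on 'b' 14 → fail=15;  out ∅∪{3}={3}
  n9('caed'): parent n8 fail=0; on 'd' 0 → fail=0;  out {1}∪∅={1}
  n12('bcaa'): parent n11 fail=7; on 'a' 7→14→0 → fail=14;  out ∅∪∅=∅
  n5('bbabb'): parent n4 fail=15; on 'b' 15→1 → fail=2;  out {0}∪∅={0}
  n13('bcaab'): parent n12 fail=14; on 'b' 14 → fail=15;  out {2}∪{3}={2,3}

Scan:
i=0 'c': node 0→6
i=1 'a': node 6→7
i=2 'e': node 7→8
i=3 'd': node 8→9  ** P1@[0:3]
i=4 'e': node 9→0 (fail-walked)
i=5 'c': node 0→6
i=6 'a': node 6→7
i=7 'd': node 7→0 (fail-walked)
i=8 'a': node 0→14
i=9 'c': node 14→6 (fail-walked)
i=10 'a': node 6→7
i=11 'e': node 7→8
i=12 'd': node 8→9  ** P1@[9:12]
i=13 'c': node 9→6 (fail-walked)
i=14 'a': node 6→7
i=15 'a': node 7→14 (fail-walked)
i=16 'b': node 14→15  ** P3@[15:16]
i=17 'e': node 15→0 (fail-walked)
i=18 'b': node 0→1
i=19 'b': node 1→2
i=20 'a': node 2→3
i=21 'b': node 3→4  ** P3@[20:21]
i=22 'b': node 4→5  ** P0@[18:22]
i=23 'a': node 5→3 (fail-walked)

Matches: [[3,1],[12,1],[16,3],[21,3],[22,0]]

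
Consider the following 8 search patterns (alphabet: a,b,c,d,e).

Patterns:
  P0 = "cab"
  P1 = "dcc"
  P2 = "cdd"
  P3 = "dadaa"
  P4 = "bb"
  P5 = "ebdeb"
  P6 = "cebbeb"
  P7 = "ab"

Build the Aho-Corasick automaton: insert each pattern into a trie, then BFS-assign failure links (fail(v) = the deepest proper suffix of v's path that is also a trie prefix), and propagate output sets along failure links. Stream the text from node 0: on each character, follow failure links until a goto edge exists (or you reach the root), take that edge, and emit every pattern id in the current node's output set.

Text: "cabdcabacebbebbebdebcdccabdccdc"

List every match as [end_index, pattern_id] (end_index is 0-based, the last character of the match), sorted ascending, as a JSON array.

Construct AC machine:
Trie (insert patterns):
  0='ε' goto a→25 b→13 c→1 d→4 e→15
  1='c' goto a→2 d→7 e→20
  2='ca' goto b→3
  3='cab' goto ·  ←P0
  4='d' goto a→9 c→5
  5='dc' goto c→6
  6='dcc' goto ·  ←P1
  7='cd' goto d→8
  8='cdd' goto ·  ←P2
  9='da' goto d→10
  10='dad' goto a→11
  11='dada' goto a→12
  12='dadaa' goto ·  ←P3
  13='b' goto b→14
  14='bb' goto ·  ←P4
  15='e' goto b→16
  16='eb' goto d→17
  17='ebd' goto e→18
  18='ebde' goto b→19
  19='ebdeb' goto ·  ←P5
  20='ce' goto b→21
  21='ceb' goto b→22
  22='cebb' goto e→23
  23='cebbe' goto b→24
  24='cebbeb' goto ·  ←P6
  25='a' goto b→26
  26='ab' goto ·  ←P7

BFS fail/out derivation:
  n1('c'): parent n0 fail=0; on 'c' 0 → fail=0;  out ∅∪∅=∅
  n4('d'): parent n0 fail=0; on 'd' 0 → fail=0;  out ∅∪∅=∅
  n13('b'): parent n0 fail=0; on 'b' 0 → fail=0;  out ∅∪∅=∅
  n15('e'): parent n0 fail=0; on 'e' 0 → fail=0;  out ∅∪∅=∅
  n25('a'): parent n0 fail=0; on 'a' 0 → fail=0;  out ∅∪∅=∅
  n2('ca'): parent n1 fail=0; on 'a' 0 → fail=25;  out ∅∪∅=∅
  n5('dc'): parent n4 fail=0; on 'c' 0 → fail=1;  out ∅∪∅=∅
  n7('cd'): parent n1 fail=0; on 'd' 0 → fail=4;  out ∅∪∅=∅
  n9('da'): parent n4 fail=0; on 'a' 0 → fail=25;  out ∅∪∅=∅
  n14('bb'): parent n13 fail=0; on 'b' 0 → fail=13;  out {4}∪∅={4}
  n16('eb'): parent n15 fail=0; on 'b' 0 → fail=13;  out ∅∪∅=∅
  n20('ce'): parent n1 fail=0; on 'e' 0 → fail=15;  out ∅∪∅=∅
  n26('ab'): parent n25 fail=0; on 'b' 0 → fail=13;  out {7}∪∅={7}
  n3('cab'): parent n2 fail=25; on 'b' 25 → fail=26;  out {0}∪{7}={0,7}
  n6('dcc'): parent n5 fail=1; on 'c' 1→0 → fail=1;  out {1}∪∅={1}
  n8('cdd'): parent n7 fail=4; on 'd' 4→0 → fail=4;  out {2}∪∅={2}
  n10('dad'): parent n9 fail=25; on 'd' 25→0 → fail=4;  out ∅∪∅=∅
  n17('ebd'): parent n16 fail=13; on 'd' 13→0 → fail=4;  out ∅∪∅=∅
  n21('ceb'): parent n20 fail=15; on 'b' 15 → fail=16;  out ∅∪∅=∅
  n11('dada'): parent n10 fail=4; on 'a' 4 → fail=9;  out ∅∪∅=∅
  n18('ebde'): parent n17 fail=4; on 'e' 4→0 → fail=15;  out ∅∪∅=∅
  n22('cebb'): parent n21 fail=16; on 'b' 16→13 → fail=14;  out ∅∪{4}={4}
  n12('dadaa'): parent n11 fail=9; on 'a' 9→25→0 → fail=25;  out {3}∪∅={3}
  n19('ebdeb'): parent n18 fail=15; on 'b' 15 → fail=16;  out {5}∪∅={5}
  n23('cebbe'): parent n22 fail=14; on 'e' 14→13→0 → fail=15;  out ∅∪∅=∅
  n24('cebbeb'): parent n23 fail=15; on 'b' 15 → fail=16;  out {6}∪∅={6}

Text stream:
[0] read 'c'  n0⇒n1
[1] read 'a'  n1⇒n2
[2] read 'b'  n2⇒n3  ** P0@[0:2],P7@[1:2]
[3] read 'd'  n3⇒n4 (via fail)
[4] read 'c'  n4⇒n5
[5] read 'a'  n5⇒n2 (via fail)
[6] read 'b'  n2⇒n3  ** P0@[4:6],P7@[5:6]
[7] read 'a'  n3⇒n25 (via fail)
[8] read 'c'  n25⇒n1 (via fail)
[9] read 'e'  n1⇒n20
[10] read 'b'  n20⇒n21
[11] read 'b'  n21⇒n22  ** P4@[10:11]
[12] read 'e'  n22⇒n23
[13] read 'b'  n23⇒n24  ** P6@[8:13]
[14] read 'b'  n24⇒n14 (via fail)  ** P4@[13:14]
[15] read 'e'  n14⇒n15 (via fail)
[16] read 'b'  n15⇒n16
[17] read 'd'  n16⇒n17
[18] read 'e'  n17⇒n18
[19] read 'b'  n18⇒n19  ** P5@[15:19]
[20] read 'c'  n19⇒n1 (via fail)
[21] read 'd'  n1⇒n7
[22] read 'c'  n7⇒n5 (via fail)
[23] read 'c'  n5⇒n6  ** P1@[21:23]
[24] read 'a'  n6⇒n2 (via fail)
[25] read 'b'  n2⇒n3  ** P0@[23:25],P7@[24:25]
[26] read 'd'  n3⇒n4 (via fail)
[27] read 'c'  n4⇒n5
[28] read 'c'  n5⇒n6  ** P1@[26:28]
[29] read 'd'  n6⇒n7 (via fail)
[30] read 'c'  n7⇒n5 (via fail)

Matches: [[2,0],[2,7],[6,0],[6,7],[11,4],[13,6],[14,4],[19,5],[23,1],[25,0],[25,7],[28,1]]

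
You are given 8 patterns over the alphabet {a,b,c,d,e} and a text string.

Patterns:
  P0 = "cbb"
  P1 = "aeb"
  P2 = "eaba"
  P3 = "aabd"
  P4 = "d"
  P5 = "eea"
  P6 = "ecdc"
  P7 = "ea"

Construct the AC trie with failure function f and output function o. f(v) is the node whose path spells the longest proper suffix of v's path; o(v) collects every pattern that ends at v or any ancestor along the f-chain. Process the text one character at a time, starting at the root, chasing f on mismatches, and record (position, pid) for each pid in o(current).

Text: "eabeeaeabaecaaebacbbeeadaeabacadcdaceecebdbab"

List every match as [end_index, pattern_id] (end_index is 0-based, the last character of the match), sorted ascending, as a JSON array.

Build automaton:
Trie (insert patterns):
  0='ε' goto a→4 c→1 d→14 e→7
  1='c' goto b→2
  2='cb' goto b→3
  3='cbb' goto ·  ←P0
  4='a' goto a→11 e→5
  5='ae' goto b→6
  6='aeb' goto ·  ←P1
  7='e' goto a→8 c→17 e→15
  8='ea' goto b→9  ←P7
  9='eab' goto a→10
  10='eaba' goto ·  ←P2
  11='aa' goto b→12
  12='aab' goto d→13
  13='aabd' goto ·  ←P3
  14='d' goto ·  ←P4
  15='ee' goto a→16
  16='eea' goto ·  ←P5
  17='ec' goto d→18
  18='ecd' goto c→19
  19='ecdc' goto ·  ←P6

Failure links (BFS by depth):
  fail(1) 'c': from fail(0)=0 chase 'c': 0 ⇒ 0;  out=∅∪out(0)=∅
  fail(4) 'a': from fail(0)=0 chase 'a': 0 ⇒ 0;  out=∅∪out(0)=∅
  fail(7) 'e': from fail(0)=0 chase 'e': 0 ⇒ 0;  out=∅∪out(0)=∅
  fail(14) 'd': from fail(0)=0 chase 'd': 0 ⇒ 0;  out={4}∪out(0)={4}
  fail(2) 'cb': from fail(1)=0 chase 'b': 0 ⇒ 0;  out=∅∪out(0)=∅
  fail(5) 'ae': from fail(4)=0 chase 'e': 0 ⇒ 7;  out=∅∪out(7)=∅
  fail(8) 'ea': from fail(7)=0 chase 'a': 0 ⇒ 4;  out={7}∪out(4)={7}
  fail(11) 'aa': from fail(4)=0 chase 'a': 0 ⇒ 4;  out=∅∪out(4)=∅
  fail(15) 'ee': from fail(7)=0 chase 'e': 0 ⇒ 7;  out=∅∪out(7)=∅
  fail(17) 'ec': from fail(7)=0 chase 'c': 0 ⇒ 1;  out=∅∪out(1)=∅
  fail(3) 'cbb': from fail(2)=0 chase 'b': 0 ⇒ 0;  out={0}∪out(0)={0}
  fail(6) 'aeb': from fail(5)=7 chase 'b': 7→0 ⇒ 0;  out={1}∪out(0)={1}
  fail(9) 'eab': from fail(8)=4 chase 'b': 4→0 ⇒ 0;  out=∅∪out(0)=∅
  fail(12) 'aab': from fail(11)=4 chase 'b': 4→0 ⇒ 0;  out=∅∪out(0)=∅
  fail(16) 'eea': from fail(15)=7 chase 'a': 7 ⇒ 8;  out={5}∪out(8)={5,7}
  fail(18) 'ecd': from fail(17)=1 chase 'd': 1→0 ⇒ 14;  out=∅∪out(14)={4}
  fail(10) 'eaba': from fail(9)=0 chase 'a': 0 ⇒ 4;  out={2}∪out(4)={2}
  fail(13) 'aabd': from fail(12)=0 chase 'd': 0 ⇒ 14;  out={3}∪out(14)={3,4}
  fail(19) 'ecdc': from fail(18)=14 chase 'c': 14→0 ⇒ 1;  out={6}∪out(1)={6}

Scan:
pos 0 'e': at 7
pos 1 'a': at 8  ** P7@[0:1]
pos 2 'b': at 9
pos 3 'e': at 7 (fail-walked)
pos 4 'e': at 15
pos 5 'a': at 16  ** P5@[3:5],P7@[4:5]
pos 6 'e': at 5 (fail-walked)
pos 7 'a': at 8 (fail-walked)  ** P7@[6:7]
pos 8 'b': at 9
pos 9 'a': at 10  ** P2@[6:9]
pos 10 'e': at 5 (fail-walked)
pos 11 'c': at 17 (fail-walked)
pos 12 'a': at 4 (fail-walked)
pos 13 'a': at 11
pos 14 'e': at 5 (fail-walked)
pos 15 'b': at 6  ** P1@[13:15]
pos 16 'a': at 4 (fail-walked)
pos 17 'c': at 1 (fail-walked)
pos 18 'b': at 2
pos 19 'b': at 3  ** P0@[17:19]
pos 20 'e': at 7 (fail-walked)
pos 21 'e': at 15
pos 22 'a': at 16  ** P5@[20:22],P7@[21:22]
pos 23 'd': at 14 (fail-walked)  ** P4@[23:23]
pos 24 'a': at 4 (fail-walked)
pos 25 'e': at 5
pos 26 'a': at 8 (fail-walked)  ** P7@[25:26]
pos 27 'b': at 9
pos 28 'a': at 10  ** P2@[25:28]
pos 29 'c': at 1 (fail-walked)
pos 30 'a': at 4 (fail-walked)
pos 31 'd': at 14 (fail-walked)  ** P4@[31:31]
pos 32 'c': at 1 (fail-walked)
pos 33 'd': at 14 (fail-walked)  ** P4@[33:33]
pos 34 'a': at 4 (fail-walked)
pos 35 'c': at 1 (fail-walked)
pos 36 'e': at 7 (fail-walked)
pos 37 'e': at 15
pos 38 'c': at 17 (fail-walked)
pos 39 'e': at 7 (fail-walked)
pos 40 'b': at 0 (fail-walked)
pos 41 'd': at 14  ** P4@[41:41]
pos 42 'b': at 0 (fail-walked)
pos 43 'a': at 4
pos 44 'b': at 0 (fail-walked)

Matches: [[1,7],[5,5],[5,7],[7,7],[9,2],[15,1],[19,0],[22,5],[22,7],[23,4],[26,7],[28,2],[31,4],[33,4],[41,4]]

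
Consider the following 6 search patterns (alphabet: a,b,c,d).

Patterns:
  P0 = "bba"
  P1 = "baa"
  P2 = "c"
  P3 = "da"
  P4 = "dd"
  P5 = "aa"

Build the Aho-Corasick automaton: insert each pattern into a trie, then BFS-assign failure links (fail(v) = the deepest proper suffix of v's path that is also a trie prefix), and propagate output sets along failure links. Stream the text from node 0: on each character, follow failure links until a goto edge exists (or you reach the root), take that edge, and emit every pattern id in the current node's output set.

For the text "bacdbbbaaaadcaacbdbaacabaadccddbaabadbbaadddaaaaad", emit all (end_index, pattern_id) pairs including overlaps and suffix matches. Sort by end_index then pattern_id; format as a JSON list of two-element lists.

Construct AC machine:
Trie nodes:
  n0 'ε': a→10 b→1 c→6 d→7
  n1 'b': a→4 b→2
  n2 'bb': a→3
  n3 'bba': ·  ←P0
  n4 'ba': a→5
  n5 'baa': ·  ←P1
  n6 'c': ·  ←P2
  n7 'd': a→8 d→9
  n8 'da': ·  ←P3
  n9 'dd': ·  ←P4
  n10 'a': a→11
  n11 'aa': ·  ←P5

Failure links (BFS by depth):
  n1('b'): parent n0 fail=0; on 'b' 0 → fail=0;  out ∅∪∅=∅
  n6('c'): parent n0 fail=0; on 'c' 0 → fail=0;  out {2}∪∅={2}
  n7('d'): parent n0 fail=0; on 'd' 0 → fail=0;  out ∅∪∅=∅
  n10('a'): parent n0 fail=0; on 'a' 0 → fail=0;  out ∅∪∅=∅
  n2('bb'): parent n1 fail=0; on 'b' 0 → fail=1;  out ∅∪∅=∅
  n4('ba'): parent n1 fail=0; on 'a' 0 → fail=10;  out ∅∪∅=∅
  n8('da'): parent n7 fail=0; on 'a' 0 → fail=10;  out {3}∪∅={3}
  n9('dd'): parent n7 fail=0; on 'd' 0 → fail=7;  out {4}∪∅={4}
  n11('aa'): parent n10 fail=0; on 'a' 0 → fail=10;  out {5}∪∅={5}
  n3('bba'): parent n2 fail=1; on 'a' 1 → fail=4;  out {0}∪∅={0}
  n5('baa'): parent n4 fail=10; on 'a' 10 → fail=11;  out {1}∪{5}={1,5}

Run:
[0] read 'b'  n0⇒n1
[1] read 'a'  n1⇒n4
[2] read 'c'  n4⇒n6 ·f  emit P2@[2:2]
[3] read 'd'  n6⇒n7 ·f
[4] read 'b'  n7⇒n1 ·f
[5] read 'b'  n1⇒n2
[6] read 'b'  n2⇒n2 ·f
[7] read 'a'  n2⇒n3  emit P0@[5:7]
[8] read 'a'  n3⇒n5 ·f  emit P1@[6:8],P5@[7:8]
[9] read 'a'  n5⇒n11 ·f  emit P5@[8:9]
[10] read 'a'  n11⇒n11 ·f  emit P5@[9:10]
[11] read 'd'  n11⇒n7 ·f
[12] read 'c'  n7⇒n6 ·f  emit P2@[12:12]
[13] read 'a'  n6⇒n10 ·f
[14] read 'a'  n10⇒n11  emit P5@[13:14]
[15] read 'c'  n11⇒n6 ·f  emit P2@[15:15]
[16] read 'b'  n6⇒n1 ·f
[17] read 'd'  n1⇒n7 ·f
[18] read 'b'  n7⇒n1 ·f
[19] read 'a'  n1⇒n4
[20] read 'a'  n4⇒n5  emit P1@[18:20],P5@[19:20]
[21] read 'c'  n5⇒n6 ·f  emit P2@[21:21]
[22] read 'a'  n6⇒n10 ·f
[23] read 'b'  n10⇒n1 ·f
[24] read 'a'  n1⇒n4
[25] read 'a'  n4⇒n5  emit P1@[23:25],P5@[24:25]
[26] read 'd'  n5⇒n7 ·f
[27] read 'c'  n7⇒n6 ·f  emit P2@[27:27]
[28] read 'c'  n6⇒n6 ·f  emit P2@[28:28]
[29] read 'd'  n6⇒n7 ·f
[30] read 'd'  n7⇒n9  emit P4@[29:30]
[31] read 'b'  n9⇒n1 ·f
[32] read 'a'  n1⇒n4
[33] read 'a'  n4⇒n5  emit P1@[31:33],P5@[32:33]
[34] read 'b'  n5⇒n1 ·f
[35] read 'a'  n1⇒n4
[36] read 'd'  n4⇒n7 ·f
[37] read 'b'  n7⇒n1 ·f
[38] read 'b'  n1⇒n2
[39] read 'a'  n2⇒n3  emit P0@[37:39]
[40] read 'a'  n3⇒n5 ·f  emit P1@[38:40],P5@[39:40]
[41] read 'd'  n5⇒n7 ·f
[42] read 'd'  n7⇒n9  emit P4@[41:42]
[43] read 'd'  n9⇒n9 ·f  emit P4@[42:43]
[44] read 'a'  n9⇒n8 ·f  emit P3@[43:44]
[45] read 'a'  n8⇒n11 ·f  emit P5@[44:45]
[46] read 'a'  n11⇒n11 ·f  emit P5@[45:46]
[47] read 'a'  n11⇒n11 ·f  emit P5@[46:47]
[48] read 'a'  n11⇒n11 ·f  emit P5@[47:48]
[49] read 'd'  n11⇒n7 ·f

Matches: [[2,2],[7,0],[8,1],[8,5],[9,5],[10,5],[12,2],[14,5],[15,2],[20,1],[20,5],[21,2],[25,1],[25,5],[27,2],[28,2],[30,4],[33,1],[33,5],[39,0],[40,1],[40,5],[42,4],[43,4],[44,3],[45,5],[46,5],[47,5],[48,5]]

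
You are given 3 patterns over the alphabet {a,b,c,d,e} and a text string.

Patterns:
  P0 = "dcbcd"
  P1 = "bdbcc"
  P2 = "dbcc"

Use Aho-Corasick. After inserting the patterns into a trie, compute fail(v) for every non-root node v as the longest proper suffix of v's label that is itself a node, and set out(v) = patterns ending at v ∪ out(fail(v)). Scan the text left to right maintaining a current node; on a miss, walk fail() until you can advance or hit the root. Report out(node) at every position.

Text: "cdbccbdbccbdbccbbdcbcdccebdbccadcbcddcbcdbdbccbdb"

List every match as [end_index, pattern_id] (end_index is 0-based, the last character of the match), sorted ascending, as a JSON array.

Build automaton:
Trie nodes:
  n0 'ε': b→6 d→1
  n1 'd': b→11 c→2
  n2 'dc': b→3
  n3 'dcb': c→4
  n4 'dcbc': d→5
  n5 'dcbcd': ·  [P0 ends]
  n6 'b': d→7
  n7 'bd': b→8
  n8 'bdb': c→9
  n9 'bdbc': c→10
  n10 'bdbcc': ·  [P1 ends]
  n11 'db': c→12
  n12 'dbc': c→13
  n13 'dbcc': ·  [P2 ends]

BFS fail/out derivation:
  fail(1) 'd': from fail(0)=0 chase 'd': 0 ⇒ 0;  out=∅∪out(0)=∅
  fail(6) 'b': from fail(0)=0 chase 'b': 0 ⇒ 0;  out=∅∪out(0)=∅
  fail(2) 'dc': from fail(1)=0 chase 'c': 0 ⇒ 0;  out=∅∪out(0)=∅
  fail(7) 'bd': from fail(6)=0 chase 'd': 0 ⇒ 1;  out=∅∪out(1)=∅
  fail(11) 'db': from fail(1)=0 chase 'b': 0 ⇒ 6;  out=∅∪out(6)=∅
  fail(3) 'dcb': from fail(2)=0 chase 'b': 0 ⇒ 6;  out=∅∪out(6)=∅
  fail(8) 'bdb': from fail(7)=1 chase 'b': 1 ⇒ 11;  out=∅∪out(11)=∅
  fail(12) 'dbc': from fail(11)=6 chase 'c': 6→0 ⇒ 0;  out=∅∪out(0)=∅
  fail(4) 'dcbc': from fail(3)=6 chase 'c': 6→0 ⇒ 0;  out=∅∪out(0)=∅
  fail(9) 'bdbc': from fail(8)=11 chase 'c': 11 ⇒ 12;  out=∅∪out(12)=∅
  fail(13) 'dbcc': from fail(12)=0 chase 'c': 0 ⇒ 0;  out={2}∪out(0)={2}
  fail(5) 'dcbcd': from fail(4)=0 chase 'd': 0 ⇒ 1;  out={0}∪out(1)={0}
  fail(10) 'bdbcc': from fail(9)=12 chase 'c': 12 ⇒ 13;  out={1}∪out(13)={1,2}

Run:
i=0 'c': node 0→0
i=1 'd': node 0→1
i=2 'b': node 1→11
i=3 'c': node 11→12
i=4 'c': node 12→13  ** P2@[1:4]
i=5 'b': node 13→6 (via fail)
i=6 'd': node 6→7
i=7 'b': node 7→8
i=8 'c': node 8→9
i=9 'c': node 9→10  ** P1@[5:9],P2@[6:9]
i=10 'b': node 10→6 (via fail)
i=11 'd': node 6→7
i=12 'b': node 7→8
i=13 'c': node 8→9
i=14 'c': node 9→10  ** P1@[10:14],P2@[11:14]
i=15 'b': node 10→6 (via fail)
i=16 'b': node 6→6 (via fail)
i=17 'd': node 6→7
i=18 'c': node 7→2 (via fail)
i=19 'b': node 2→3
i=20 'c': node 3→4
i=21 'd': node 4→5  ** P0@[17:21]
i=22 'c': node 5→2 (via fail)
i=23 'c': node 2→0 (via fail)
i=24 'e': node 0→0
i=25 'b': node 0→6
i=26 'd': node 6→7
i=27 'b': node 7→8
i=28 'c': node 8→9
i=29 'c': node 9→10  ** P1@[25:29],P2@[26:29]
i=30 'a': node 10→0 (via fail)
i=31 'd': node 0→1
i=32 'c': node 1→2
i=33 'b': node 2→3
i=34 'c': node 3→4
i=35 'd': node 4→5  ** P0@[31:35]
i=36 'd': node 5→1 (via fail)
i=37 'c': node 1→2
i=38 'b': node 2→3
i=39 'c': node 3→4
i=40 'd': node 4→5  ** P0@[36:40]
i=41 'b': node 5→11 (via fail)
i=42 'd': node 11→7 (via fail)
i=43 'b': node 7→8
i=44 'c': node 8→9
i=45 'c': node 9→10  ** P1@[41:45],P2@[42:45]
i=46 'b': node 10→6 (via fail)
i=47 'd': node 6→7
i=48 'b': node 7→8

All matches (sorted): [[4,2],[9,1],[9,2],[14,1],[14,2],[21,0],[29,1],[29,2],[35,0],[40,0],[45,1],[45,2]]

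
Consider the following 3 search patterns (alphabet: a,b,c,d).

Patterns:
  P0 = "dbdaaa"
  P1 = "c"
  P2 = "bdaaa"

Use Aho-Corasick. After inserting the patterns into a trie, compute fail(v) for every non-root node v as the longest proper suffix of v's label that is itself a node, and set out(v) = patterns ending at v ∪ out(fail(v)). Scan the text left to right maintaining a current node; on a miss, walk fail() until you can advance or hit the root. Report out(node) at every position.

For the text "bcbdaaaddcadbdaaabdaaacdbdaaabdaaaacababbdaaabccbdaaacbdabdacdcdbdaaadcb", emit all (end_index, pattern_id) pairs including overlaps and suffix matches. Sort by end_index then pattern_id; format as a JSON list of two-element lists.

Build:
Trie nodes:
  0='ε' goto b→8 c→7 d→1
  1='d' goto b→2
  2='db' goto d→3
  3='dbd' goto a→4
  4='dbda' goto a→5
  5='dbdaa' goto a→6
  6='dbdaaa' goto ·  [P0 ends]
  7='c' goto ·  [P1 ends]
  8='b' goto d→9
  9='bd' goto a→10
  10='bda' goto a→11
  11='bdaa' goto a→12
  12='bdaaa' goto ·  [P2 ends]

BFS fail/out derivation:
  fail(1) 'd': from fail(0)=0 chase 'd': 0 ⇒ 0;  out=∅∪out(0)=∅
  fail(7) 'c': from fail(0)=0 chase 'c': 0 ⇒ 0;  out={1}∪out(0)={1}
  fail(8) 'b': from fail(0)=0 chase 'b': 0 ⇒ 0;  out=∅∪out(0)=∅
  fail(2) 'db': from fail(1)=0 chase 'b': 0 ⇒ 8;  out=∅∪out(8)=∅
  fail(9) 'bd': from fail(8)=0 chase 'd': 0 ⇒ 1;  out=∅∪out(1)=∅
  fail(3) 'dbd': from fail(2)=8 chase 'd': 8 ⇒ 9;  out=∅∪out(9)=∅
  fail(10) 'bda': from fail(9)=1 chase 'a': 1→0 ⇒ 0;  out=∅∪out(0)=∅
  fail(4) 'dbda': from fail(3)=9 chase 'a': 9 ⇒ 10;  out=∅∪out(10)=∅
  fail(11) 'bdaa': from fail(10)=0 chase 'a': 0 ⇒ 0;  out=∅∪out(0)=∅
  fail(5) 'dbdaa': from fail(4)=10 chase 'a': 10 ⇒ 11;  out=∅∪out(11)=∅
  fail(12) 'bdaaa': from fail(11)=0 chase 'a': 0 ⇒ 0;  out={2}∪out(0)={2}
  fail(6) 'dbdaaa': from fail(5)=11 chase 'a': 11 ⇒ 12;  out={0}∪out(12)={0,2}

Run:
i=0 'b': node 0→8
i=1 'c': node 8→7 ·f  → match P1@[1:1]
i=2 'b': node 7→8 ·f
i=3 'd': node 8→9
i=4 'a': node 9→10
i=5 'a': node 10→11
i=6 'a': node 11→12  → match P2@[2:6]
i=7 'd': node 12→1 ·f
i=8 'd': node 1→1 ·f
i=9 'c': node 1→7 ·f  → match P1@[9:9]
i=10 'a': node 7→0 ·f
i=11 'd': node 0→1
i=12 'b': node 1→2
i=13 'd': node 2→3
i=14 'a': node 3→4
i=15 'a': node 4→5
i=16 'a': node 5→6  → match P0@[11:16],P2@[12:16]
i=17 'b': node 6→8 ·f
i=18 'd': node 8→9
i=19 'a': node 9→10
i=20 'a': node 10→11
i=21 'a': node 11→12  → match P2@[17:21]
i=22 'c': node 12→7 ·f  → match P1@[22:22]
i=23 'd': node 7→1 ·f
i=24 'b': node 1→2
i=25 'd': node 2→3
i=26 'a': node 3→4
i=27 'a': node 4→5
i=28 'a': node 5→6  → match P0@[23:28],P2@[24:28]
i=29 'b': node 6→8 ·f
i=30 'd': node 8→9
i=31 'a': node 9→10
i=32 'a': node 10→11
i=33 'a': node 11→12  → match P2@[29:33]
i=34 'a': node 12→0 ·f
i=35 'c': node 0→7  → match P1@[35:35]
i=36 'a': node 7→0 ·f
i=37 'b': node 0→8
i=38 'a': node 8→0 ·f
i=39 'b': node 0→8
i=40 'b': node 8→8 ·f
i=41 'd': node 8→9
i=42 'a': node 9→10
i=43 'a': node 10→11
i=44 'a': node 11→12  → match P2@[40:44]
i=45 'b': node 12→8 ·f
i=46 'c': node 8→7 ·f  → match P1@[46:46]
i=47 'c': node 7→7 ·f  → match P1@[47:47]
i=48 'b': node 7→8 ·f
i=49 'd': node 8→9
i=50 'a': node 9→10
i=51 'a': node 10→11
i=52 'a': node 11→12  → match P2@[48:52]
i=53 'c': node 12→7 ·f  → match P1@[53:53]
i=54 'b': node 7→8 ·f
i=55 'd': node 8→9
i=56 'a': node 9→10
i=57 'b': node 10→8 ·f
i=58 'd': node 8→9
i=59 'a': node 9→10
i=60 'c': node 10→7 ·f  → match P1@[60:60]
i=61 'd': node 7→1 ·f
i=62 'c': node 1→7 ·f  → match P1@[62:62]
i=63 'd': node 7→1 ·f
i=64 'b': node 1→2
i=65 'd': node 2→3
i=66 'a': node 3→4
i=67 'a': node 4→5
i=68 'a': node 5→6  → match P0@[63:68],P2@[64:68]
i=69 'd': node 6→1 ·f
i=70 'c': node 1→7 ·f  → match P1@[70:70]
i=71 'b': node 7→8 ·f

Result: [[1,1],[6,2],[9,1],[16,0],[16,2],[21,2],[22,1],[28,0],[28,2],[33,2],[35,1],[44,2],[46,1],[47,1],[52,2],[53,1],[60,1],[62,1],[68,0],[68,2],[70,1]]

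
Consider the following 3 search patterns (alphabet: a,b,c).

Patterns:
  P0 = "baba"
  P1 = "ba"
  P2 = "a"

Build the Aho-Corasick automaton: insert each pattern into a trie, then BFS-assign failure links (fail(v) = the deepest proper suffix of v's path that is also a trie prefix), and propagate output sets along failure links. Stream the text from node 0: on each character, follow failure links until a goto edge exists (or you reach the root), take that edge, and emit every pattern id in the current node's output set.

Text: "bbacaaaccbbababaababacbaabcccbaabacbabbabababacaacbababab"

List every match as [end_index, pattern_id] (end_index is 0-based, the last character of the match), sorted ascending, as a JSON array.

Construct AC machine:
Trie nodes:
  0='ε' goto a→5 b→1
  1='b' goto a→2
  2='ba' goto b→3  ←P1
  3='bab' goto a→4
  4='baba' goto ·  ←P0
  5='a' goto ·  ←P2

BFS fail/out derivation:
  fail(1) 'b': from fail(0)=0 chase 'b': 0 ⇒ 0;  out=∅∪out(0)=∅
  fail(5) 'a': from fail(0)=0 chase 'a': 0 ⇒ 0;  out={2}∪out(0)={2}
  fail(2) 'ba': from fail(1)=0 chase 'a': 0 ⇒ 5;  out={1}∪out(5)={1,2}
  fail(3) 'bab': from fail(2)=5 chase 'b': 5→0 ⇒ 1;  out=∅∪out(1)=∅
  fail(4) 'baba': from fail(3)=1 chase 'a': 1 ⇒ 2;  out={0}∪out(2)={0,1,2}

Run:
pos 0 'b': at 1
pos 1 'b': at 1 (fail-walked)
pos 2 'a': at 2  → match P1@[1:2],P2@[2:2]
pos 3 'c': at 0 (fail-walked)
pos 4 'a': at 5  → match P2@[4:4]
pos 5 'a': at 5 (fail-walked)  → match P2@[5:5]
pos 6 'a': at 5 (fail-walked)  → match P2@[6:6]
pos 7 'c': at 0 (fail-walked)
pos 8 'c': at 0
pos 9 'b': at 1
pos 10 'b': at 1 (fail-walked)
pos 11 'a': at 2  → match P1@[10:11],P2@[11:11]
pos 12 'b': at 3
pos 13 'a': at 4  → match P0@[10:13],P1@[12:13],P2@[13:13]
pos 14 'b': at 3 (fail-walked)
pos 15 'a': at 4  → match P0@[12:15],P1@[14:15],P2@[15:15]
pos 16 'a': at 5 (fail-walked)  → match P2@[16:16]
pos 17 'b': at 1 (fail-walked)
pos 18 'a': at 2  → match P1@[17:18],P2@[18:18]
pos 19 'b': at 3
pos 20 'a': at 4  → match P0@[17:20],P1@[19:20],P2@[20:20]
pos 21 'c': at 0 (fail-walked)
pos 22 'b': at 1
pos 23 'a': at 2  → match P1@[22:23],P2@[23:23]
pos 24 'a': at 5 (fail-walked)  → match P2@[24:24]
pos 25 'b': at 1 (fail-walked)
pos 26 'c': at 0 (fail-walked)
pos 27 'c': at 0
pos 28 'c': at 0
pos 29 'b': at 1
pos 30 'a': at 2  → match P1@[29:30],P2@[30:30]
pos 31 'a': at 5 (fail-walked)  → match P2@[31:31]
pos 32 'b': at 1 (fail-walked)
pos 33 'a': at 2  → match P1@[32:33],P2@[33:33]
pos 34 'c': at 0 (fail-walked)
pos 35 'b': at 1
pos 36 'a': at 2  → match P1@[35:36],P2@[36:36]
pos 37 'b': at 3
pos 38 'b': at 1 (fail-walked)
pos 39 'a': at 2  → match P1@[38:39],P2@[39:39]
pos 40 'b': at 3
pos 41 'a': at 4  → match P0@[38:41],P1@[40:41],P2@[41:41]
pos 42 'b': at 3 (fail-walked)
pos 43 'a': at 4  → match P0@[40:43],P1@[42:43],P2@[43:43]
pos 44 'b': at 3 (fail-walked)
pos 45 'a': at 4  → match P0@[42:45],P1@[44:45],P2@[45:45]
pos 46 'c': at 0 (fail-walked)
pos 47 'a': at 5  → match P2@[47:47]
pos 48 'a': at 5 (fail-walked)  → match P2@[48:48]
pos 49 'c': at 0 (fail-walked)
pos 50 'b': at 1
pos 51 'a': at 2  → match P1@[50:51],P2@[51:51]
pos 52 'b': at 3
pos 53 'a': at 4  → match P0@[50:53],P1@[52:53],P2@[53:53]
pos 54 'b': at 3 (fail-walked)
pos 55 'a': at 4  → match P0@[52:55],P1@[54:55],P2@[55:55]
pos 56 'b': at 3 (fail-walked)

Result: [[2,1],[2,2],[4,2],[5,2],[6,2],[11,1],[11,2],[13,0],[13,1],[13,2],[15,0],[15,1],[15,2],[16,2],[18,1],[18,2],[20,0],[20,1],[20,2],[23,1],[23,2],[24,2],[30,1],[30,2],[31,2],[33,1],[33,2],[36,1],[36,2],[39,1],[39,2],[41,0],[41,1],[41,2],[43,0],[43,1],[43,2],[45,0],[45,1],[45,2],[47,2],[48,2],[51,1],[51,2],[53,0],[53,1],[53,2],[55,0],[55,1],[55,2]]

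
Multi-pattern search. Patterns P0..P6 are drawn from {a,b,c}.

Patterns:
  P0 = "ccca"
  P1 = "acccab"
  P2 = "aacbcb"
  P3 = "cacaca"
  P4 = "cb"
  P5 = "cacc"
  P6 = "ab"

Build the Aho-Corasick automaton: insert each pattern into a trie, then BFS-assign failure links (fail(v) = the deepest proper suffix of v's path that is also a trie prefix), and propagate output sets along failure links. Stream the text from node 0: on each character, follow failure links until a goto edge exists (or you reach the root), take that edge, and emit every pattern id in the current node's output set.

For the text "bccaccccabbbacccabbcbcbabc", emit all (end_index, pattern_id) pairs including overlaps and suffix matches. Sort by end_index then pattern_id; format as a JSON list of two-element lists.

Build automaton:
Trie nodes:
  0='ε' goto a→5 c→1
  1='c' goto a→16 b→21 c→2
  2='cc' goto c→3
  3='ccc' goto a→4
  4='ccca' goto ·  [P0 ends]
  5='a' goto a→11 b→23 c→6
  6='ac' goto c→7
  7='acc' goto c→8
  8='accc' goto a→9
  9='accca' goto b→10
  10='acccab' goto ·  [P1 ends]
  11='aa' goto c→12
  12='aac' goto b→13
  13='aacb' goto c→14
  14='aacbc' goto b→15
  15='aacbcb' goto ·  [P2 ends]
  16='ca' goto c→17
  17='cac' goto a→18 c→22
  18='caca' goto c→19
  19='cacac' goto a→20
  20='cacaca' goto ·  [P3 ends]
  21='cb' goto ·  [P4 ends]
  22='cacc' goto ·  [P5 ends]
  23='ab' goto ·  [P6 ends]

Failure links (BFS by depth):
  fail(1) 'c': from fail(0)=0 chase 'c': 0 ⇒ 0;  out=∅∪out(0)=∅
  fail(5) 'a': from fail(0)=0 chase 'a': 0 ⇒ 0;  out=∅∪out(0)=∅
  fail(2) 'cc': from fail(1)=0 chase 'c': 0 ⇒ 1;  out=∅∪out(1)=∅
  fail(6) 'ac': from fail(5)=0 chase 'c': 0 ⇒ 1;  out=∅∪out(1)=∅
  fail(11) 'aa': from fail(5)=0 chase 'a': 0 ⇒ 5;  out=∅∪out(5)=∅
  fail(16) 'ca': from fail(1)=0 chase 'a': 0 ⇒ 5;  out=∅∪out(5)=∅
  fail(21) 'cb': from fail(1)=0 chase 'b': 0 ⇒ 0;  out={4}∪out(0)={4}
  fail(23) 'ab': from fail(5)=0 chase 'b': 0 ⇒ 0;  out={6}∪out(0)={6}
  fail(3) 'ccc': from fail(2)=1 chase 'c': 1 ⇒ 2;  out=∅∪out(2)=∅
  fail(7) 'acc': from fail(6)=1 chase 'c': 1 ⇒ 2;  out=∅∪out(2)=∅
  fail(12) 'aac': from fail(11)=5 chase 'c': 5 ⇒ 6;  out=∅∪out(6)=∅
  fail(17) 'cac': from fail(16)=5 chase 'c': 5 ⇒ 6;  out=∅∪out(6)=∅
  fail(4) 'ccca': from fail(3)=2 chase 'a': 2→1 ⇒ 16;  out={0}∪out(16)={0}
  fail(8) 'accc': from fail(7)=2 chase 'c': 2 ⇒ 3;  out=∅∪out(3)=∅
  fail(13) 'aacb': from fail(12)=6 chase 'b': 6→1 ⇒ 21;  out=∅∪out(21)={4}
  fail(18) 'caca': from fail(17)=6 chase 'a': 6→1 ⇒ 16;  out=∅∪out(16)=∅
  fail(22) 'cacc': from fail(17)=6 chase 'c': 6 ⇒ 7;  out={5}∪out(7)={5}
  fail(9) 'accca': from fail(8)=3 chase 'a': 3 ⇒ 4;  out=∅∪out(4)={0}
  fail(14) 'aacbc': from fail(13)=21 chase 'c': 21→0 ⇒ 1;  out=∅∪out(1)=∅
  fail(19) 'cacac': from fail(18)=16 chase 'c': 16 ⇒ 17;  out=∅∪out(17)=∅
  fail(10) 'acccab': from fail(9)=4 chase 'b': 4→16→5 ⇒ 23;  out={1}∪out(23)={1,6}
  fail(15) 'aacbcb': from fail(14)=1 chase 'b': 1 ⇒ 21;  out={2}∪out(21)={2,4}
  fail(20) 'cacaca': from fail(19)=17 chase 'a': 17 ⇒ 18;  out={3}∪out(18)={3}

Run:
pos 0 'b': at 0
pos 1 'c': at 1
pos 2 'c': at 2
pos 3 'a': at 16 ·f
pos 4 'c': at 17
pos 5 'c': at 22  ** P5@[2:5]
pos 6 'c': at 8 ·f
pos 7 'c': at 3 ·f
pos 8 'a': at 4  ** P0@[5:8]
pos 9 'b': at 23 ·f  ** P6@[8:9]
pos 10 'b': at 0 ·f
pos 11 'b': at 0
pos 12 'a': at 5
pos 13 'c': at 6
pos 14 'c': at 7
pos 15 'c': at 8
pos 16 'a': at 9  ** P0@[13:16]
pos 17 'b': at 10  ** P1@[12:17],P6@[16:17]
pos 18 'b': at 0 ·f
pos 19 'c': at 1
pos 20 'b': at 21  ** P4@[19:20]
pos 21 'c': at 1 ·f
pos 22 'b': at 21  ** P4@[21:22]
pos 23 'a': at 5 ·f
pos 24 'b': at 23  ** P6@[23:24]
pos 25 'c': at 1 ·f

Matches: [[5,5],[8,0],[9,6],[16,0],[17,1],[17,6],[20,4],[22,4],[24,6]]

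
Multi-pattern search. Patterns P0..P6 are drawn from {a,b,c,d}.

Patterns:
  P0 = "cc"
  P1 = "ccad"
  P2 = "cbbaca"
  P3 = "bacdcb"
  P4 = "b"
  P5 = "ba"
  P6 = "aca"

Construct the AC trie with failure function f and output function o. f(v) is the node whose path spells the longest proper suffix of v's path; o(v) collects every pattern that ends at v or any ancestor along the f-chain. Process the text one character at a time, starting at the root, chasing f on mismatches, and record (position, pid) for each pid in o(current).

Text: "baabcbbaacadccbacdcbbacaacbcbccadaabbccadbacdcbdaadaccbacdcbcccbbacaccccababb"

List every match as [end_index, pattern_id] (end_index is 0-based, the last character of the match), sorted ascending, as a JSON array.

Build:
Trie (insert patterns):
  0='ε' goto a→16 b→10 c→1
  1='c' goto b→5 c→2
  2='cc' goto a→3  ←P0
  3='cca' goto d→4
  4='ccad' goto ·  ←P1
  5='cb' goto b→6
  6='cbb' goto a→7
  7='cbba' goto c→8
  8='cbbac' goto a→9
  9='cbbaca' goto ·  ←P2
  10='b' goto a→11  ←P4
  11='ba' goto c→12  ←P5
  12='bac' goto d→13
  13='bacd' goto c→14
  14='bacdc' goto b→15
  15='bacdcb' goto ·  ←P3
  16='a' goto c→17
  17='ac' goto a→18
  18='aca' goto ·  ←P6

Failure links (BFS by depth):
  n1('c'): parent n0 fail=0; on 'c' 0 → fail=0;  out ∅∪∅=∅
  n10('b'): parent n0 fail=0; on 'b' 0 → fail=0;  out {4}∪∅={4}
  n16('a'): parent n0 fail=0; on 'a' 0 → fail=0;  out ∅∪∅=∅
  n2('cc'): parent n1 fail=0; on 'c' 0 → fail=1;  out {0}∪∅={0}
  n5('cb'): parent n1 fail=0; on 'b' 0 → fail=10;  out ∅∪{4}={4}
  n11('ba'): parent n10 fail=0; on 'a' 0 → fail=16;  out {5}∪∅={5}
  n17('ac'): parent n16 fail=0; on 'c' 0 → fail=1;  out ∅∪∅=∅
  n3('cca'): parent n2 fail=1; on 'a' 1→0 → fail=16;  out ∅∪∅=∅
  n6('cbb'): parent n5 fail=10; on 'b' 10→0 → fail=10;  out ∅∪{4}={4}
  n12('bac'): parent n11 fail=16; on 'c' 16 → fail=17;  out ∅∪∅=∅
  n18('aca'): parent n17 fail=1; on 'a' 1→0 → fail=16;  out {6}∪∅={6}
  n4('ccad'): parent n3 fail=16; on 'd' 16→0 → fail=0;  out {1}∪∅={1}
  n7('cbba'): parent n6 fail=10; on 'a' 10 → fail=11;  out ∅∪{5}={5}
  n13('bacd'): parent n12 fail=17; on 'd' 17→1→0 → fail=0;  out ∅∪∅=∅
  n8('cbbac'): parent n7 fail=11; on 'c' 11 → fail=12;  out ∅∪∅=∅
  n14('bacdc'): parent n13 fail=0; on 'c' 0 → fail=1;  out ∅∪∅=∅
  n9('cbbaca'): parent n8 fail=12; on 'a' 12→17 → fail=18;  out {2}∪{6}={2,6}
  n15('bacdcb'): parent n14 fail=1; on 'b' 1 → fail=5;  out {3}∪{4}={3,4}

Run:
i=0 'b': node 0→10  emit P4@[0:0]
i=1 'a': node 10→11  emit P5@[0:1]
i=2 'a': node 11→16 (fail-walked)
i=3 'b': node 16→10 (fail-walked)  emit P4@[3:3]
i=4 'c': node 10→1 (fail-walked)
i=5 'b': node 1→5  emit P4@[5:5]
i=6 'b': node 5→6  emit P4@[6:6]
i=7 'a': node 6→7  emit P5@[6:7]
i=8 'a': node 7→16 (fail-walked)
i=9 'c': node 16→17
i=10 'a': node 17→18  emit P6@[8:10]
i=11 'd': node 18→0 (fail-walked)
i=12 'c': node 0→1
i=13 'c': node 1→2  emit P0@[12:13]
i=14 'b': node 2→5 (fail-walked)  emit P4@[14:14]
i=15 'a': node 5→11 (fail-walked)  emit P5@[14:15]
i=16 'c': node 11→12
i=17 'd': node 12→13
i=18 'c': node 13→14
i=19 'b': node 14→15  emit P3@[14:19],P4@[19:19]
i=20 'b': node 15→6 (fail-walked)  emit P4@[20:20]
i=21 'a': node 6→7  emit P5@[20:21]
i=22 'c': node 7→8
i=23 'a': node 8→9  emit P2@[18:23],P6@[21:23]
i=24 'a': node 9→16 (fail-walked)
i=25 'c': node 16→17
i=26 'b': node 17→5 (fail-walked)  emit P4@[26:26]
i=27 'c': node 5→1 (fail-walked)
i=28 'b': node 1→5  emit P4@[28:28]
i=29 'c': node 5→1 (fail-walked)
i=30 'c': node 1→2  emit P0@[29:30]
i=31 'a': node 2→3
i=32 'd': node 3→4  emit P1@[29:32]
i=33 'a': node 4→16 (fail-walked)
i=34 'a': node 16→16 (fail-walked)
i=35 'b': node 16→10 (fail-walked)  emit P4@[35:35]
i=36 'b': node 10→10 (fail-walked)  emit P4@[36:36]
i=37 'c': node 10→1 (fail-walked)
i=38 'c': node 1→2  emit P0@[37:38]
i=39 'a': node 2→3
i=40 'd': node 3→4  emit P1@[37:40]
i=41 'b': node 4→10 (fail-walked)  emit P4@[41:41]
i=42 'a': node 10→11  emit P5@[41:42]
i=43 'c': node 11→12
i=44 'd': node 12→13
i=45 'c': node 13→14
i=46 'b': node 14→15  emit P3@[41:46],P4@[46:46]
i=47 'd': node 15→0 (fail-walked)
i=48 'a': node 0→16
i=49 'a': node 16→16 (fail-walked)
i=50 'd': node 16→0 (fail-walked)
i=51 'a': node 0→16
i=52 'c': node 16→17
i=53 'c': node 17→2 (fail-walked)  emit P0@[52:53]
i=54 'b': node 2→5 (fail-walked)  emit P4@[54:54]
i=55 'a': node 5→11 (fail-walked)  emit P5@[54:55]
i=56 'c': node 11→12
i=57 'd': node 12→13
i=58 'c': node 13→14
i=59 'b': node 14→15  emit P3@[54:59],P4@[59:59]
i=60 'c': node 15→1 (fail-walked)
i=61 'c': node 1→2  emit P0@[60:61]
i=62 'c': node 2→2 (fail-walked)  emit P0@[61:62]
i=63 'b': node 2→5 (fail-walked)  emit P4@[63:63]
i=64 'b': node 5→6  emit P4@[64:64]
i=65 'a': node 6→7  emit P5@[64:65]
i=66 'c': node 7→8
i=67 'a': node 8→9  emit P2@[62:67],P6@[65:67]
i=68 'c': node 9→17 (fail-walked)
i=69 'c': node 17→2 (fail-walked)  emit P0@[68:69]
i=70 'c': node 2→2 (fail-walked)  emit P0@[69:70]
i=71 'c': node 2→2 (fail-walked)  emit P0@[70:71]
i=72 'a': node 2→3
i=73 'b': node 3→10 (fail-walked)  emit P4@[73:73]
i=74 'a': node 10→11  emit P5@[73:74]
i=75 'b': node 11→10 (fail-walked)  emit P4@[75:75]
i=76 'b': node 10→10 (fail-walked)  emit P4@[76:76]

Result: [[0,4],[1,5],[3,4],[5,4],[6,4],[7,5],[10,6],[13,0],[14,4],[15,5],[19,3],[19,4],[20,4],[21,5],[23,2],[23,6],[26,4],[28,4],[30,0],[32,1],[35,4],[36,4],[38,0],[40,1],[41,4],[42,5],[46,3],[46,4],[53,0],[54,4],[55,5],[59,3],[59,4],[61,0],[62,0],[63,4],[64,4],[65,5],[67,2],[67,6],[69,0],[70,0],[71,0],[73,4],[74,5],[75,4],[76,4]]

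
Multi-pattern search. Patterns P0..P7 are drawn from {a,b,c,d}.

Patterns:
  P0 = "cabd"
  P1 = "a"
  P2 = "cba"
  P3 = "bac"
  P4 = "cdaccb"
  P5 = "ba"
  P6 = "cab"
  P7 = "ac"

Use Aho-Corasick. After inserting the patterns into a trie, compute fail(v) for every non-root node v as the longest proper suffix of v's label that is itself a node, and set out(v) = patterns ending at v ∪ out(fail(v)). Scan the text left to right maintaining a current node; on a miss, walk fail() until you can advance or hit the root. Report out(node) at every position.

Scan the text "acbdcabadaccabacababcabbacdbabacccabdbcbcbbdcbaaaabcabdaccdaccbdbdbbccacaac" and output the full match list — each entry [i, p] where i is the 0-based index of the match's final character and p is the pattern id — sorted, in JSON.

Build automaton:
Trie (insert patterns):
  0='ε' goto a→5 b→8 c→1
  1='c' goto a→2 b→6 d→11
  2='ca' goto b→3
  3='cab' goto d→4  ←P6
  4='cabd' goto ·  ←P0
  5='a' goto c→16  ←P1
  6='cb' goto a→7
  7='cba' goto ·  ←P2
  8='b' goto a→9
  9='ba' goto c→10  ←P5
  10='bac' goto ·  ←P3
  11='cd' goto a→12
  12='cda' goto c→13
  13='cdac' goto c→14
  14='cdacc' goto b→15
  15='cdaccb' goto ·  ←P4
  16='ac' goto ·  ←P7

Failure links (BFS by depth):
  fail(1) 'c': from fail(0)=0 chase 'c': 0 ⇒ 0;  out=∅∪out(0)=∅
  fail(5) 'a': from fail(0)=0 chase 'a': 0 ⇒ 0;  out={1}∪out(0)={1}
  fail(8) 'b': from fail(0)=0 chase 'b': 0 ⇒ 0;  out=∅∪out(0)=∅
  fail(2) 'ca': from fail(1)=0 chase 'a': 0 ⇒ 5;  out=∅∪out(5)={1}
  fail(6) 'cb': from fail(1)=0 chase 'b': 0 ⇒ 8;  out=∅∪out(8)=∅
  fail(9) 'ba': from fail(8)=0 chase 'a': 0 ⇒ 5;  out={5}∪out(5)={1,5}
  fail(11) 'cd': from fail(1)=0 chase 'd': 0 ⇒ 0;  out=∅∪out(0)=∅
  fail(16) 'ac': from fail(5)=0 chase 'c': 0 ⇒ 1;  out={7}∪out(1)={7}
  fail(3) 'cab': from fail(2)=5 chase 'b': 5→0 ⇒ 8;  out={6}∪out(8)={6}
  fail(7) 'cba': from fail(6)=8 chase 'a': 8 ⇒ 9;  out={2}∪out(9)={1,2,5}
  fail(10) 'bac': from fail(9)=5 chase 'c': 5 ⇒ 16;  out={3}∪out(16)={3,7}
  fail(12) 'cda': from fail(11)=0 chase 'a': 0 ⇒ 5;  out=∅∪out(5)={1}
  fail(4) 'cabd': from fail(3)=8 chase 'd': 8→0 ⇒ 0;  out={0}∪out(0)={0}
  fail(13) 'cdac': from fail(12)=5 chase 'c': 5 ⇒ 16;  out=∅∪out(16)={7}
  fail(14) 'cdacc': from fail(13)=16 chase 'c': 16→1→0 ⇒ 1;  out=∅∪out(1)=∅
  fail(15) 'cdaccb': from fail(14)=1 chase 'b': 1 ⇒ 6;  out={4}∪out(6)={4}

Run:
pos 0 'a': at 5  emit P1@[0:0]
pos 1 'c': at 16  emit P7@[0:1]
pos 2 'b': at 6 (fail-walked)
pos 3 'd': at 0 (fail-walked)
pos 4 'c': at 1
pos 5 'a': at 2  emit P1@[5:5]
pos 6 'b': at 3  emit P6@[4:6]
pos 7 'a': at 9 (fail-walked)  emit P1@[7:7],P5@[6:7]
pos 8 'd': at 0 (fail-walked)
pos 9 'a': at 5  emit P1@[9:9]
pos 10 'c': at 16  emit P7@[9:10]
pos 11 'c': at 1 (fail-walked)
pos 12 'a': at 2  emit P1@[12:12]
pos 13 'b': at 3  emit P6@[11:13]
pos 14 'a': at 9 (fail-walked)  emit P1@[14:14],P5@[13:14]
pos 15 'c': at 10  emit P3@[13:15],P7@[14:15]
pos 16 'a': at 2 (fail-walked)  emit P1@[16:16]
pos 17 'b': at 3  emit P6@[15:17]
pos 18 'a': at 9 (fail-walked)  emit P1@[18:18],P5@[17:18]
pos 19 'b': at 8 (fail-walked)
pos 20 'c': at 1 (fail-walked)
pos 21 'a': at 2  emit P1@[21:21]
pos 22 'b': at 3  emit P6@[20:22]
pos 23 'b': at 8 (fail-walked)
pos 24 'a': at 9  emit P1@[24:24],P5@[23:24]
pos 25 'c': at 10  emit P3@[23:25],P7@[24:25]
pos 26 'd': at 11 (fail-walked)
pos 27 'b': at 8 (fail-walked)
pos 28 'a': at 9  emit P1@[28:28],P5@[27:28]
pos 29 'b': at 8 (fail-walked)
pos 30 'a': at 9  emit P1@[30:30],P5@[29:30]
pos 31 'c': at 10  emit P3@[29:31],P7@[30:31]
pos 32 'c': at 1 (fail-walked)
pos 33 'c': at 1 (fail-walked)
pos 34 'a': at 2  emit P1@[34:34]
pos 35 'b': at 3  emit P6@[33:35]
pos 36 'd': at 4  emit P0@[33:36]
pos 37 'b': at 8 (fail-walked)
pos 38 'c': at 1 (fail-walked)
pos 39 'b': at 6
pos 40 'c': at 1 (fail-walked)
pos 41 'b': at 6
pos 42 'b': at 8 (fail-walked)
pos 43 'd': at 0 (fail-walked)
pos 44 'c': at 1
pos 45 'b': at 6
pos 46 'a': at 7  emit P1@[46:46],P2@[44:46],P5@[45:46]
pos 47 'a': at 5 (fail-walked)  emit P1@[47:47]
pos 48 'a': at 5 (fail-walked)  emit P1@[48:48]
pos 49 'a': at 5 (fail-walked)  emit P1@[49:49]
pos 50 'b': at 8 (fail-walked)
pos 51 'c': at 1 (fail-walked)
pos 52 'a': at 2  emit P1@[52:52]
pos 53 'b': at 3  emit P6@[51:53]
pos 54 'd': at 4  emit P0@[51:54]
pos 55 'a': at 5 (fail-walked)  emit P1@[55:55]
pos 56 'c': at 16  emit P7@[55:56]
pos 57 'c': at 1 (fail-walked)
pos 58 'd': at 11
pos 59 'a': at 12  emit P1@[59:59]
pos 60 'c': at 13  emit P7@[59:60]
pos 61 'c': at 14
pos 62 'b': at 15  emit P4@[57:62]
pos 63 'd': at 0 (fail-walked)
pos 64 'b': at 8
pos 65 'd': at 0 (fail-walked)
pos 66 'b': at 8
pos 67 'b': at 8 (fail-walked)
pos 68 'c': at 1 (fail-walked)
pos 69 'c': at 1 (fail-walked)
pos 70 'a': at 2  emit P1@[70:70]
pos 71 'c': at 16 (fail-walked)  emit P7@[70:71]
pos 72 'a': at 2 (fail-walked)  emit P1@[72:72]
pos 73 'a': at 5 (fail-walked)  emit P1@[73:73]
pos 74 'c': at 16  emit P7@[73:74]

Result: [[0,1],[1,7],[5,1],[6,6],[7,1],[7,5],[9,1],[10,7],[12,1],[13,6],[14,1],[14,5],[15,3],[15,7],[16,1],[17,6],[18,1],[18,5],[21,1],[22,6],[24,1],[24,5],[25,3],[25,7],[28,1],[28,5],[30,1],[30,5],[31,3],[31,7],[34,1],[35,6],[36,0],[46,1],[46,2],[46,5],[47,1],[48,1],[49,1],[52,1],[53,6],[54,0],[55,1],[56,7],[59,1],[60,7],[62,4],[70,1],[71,7],[72,1],[73,1],[74,7]]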